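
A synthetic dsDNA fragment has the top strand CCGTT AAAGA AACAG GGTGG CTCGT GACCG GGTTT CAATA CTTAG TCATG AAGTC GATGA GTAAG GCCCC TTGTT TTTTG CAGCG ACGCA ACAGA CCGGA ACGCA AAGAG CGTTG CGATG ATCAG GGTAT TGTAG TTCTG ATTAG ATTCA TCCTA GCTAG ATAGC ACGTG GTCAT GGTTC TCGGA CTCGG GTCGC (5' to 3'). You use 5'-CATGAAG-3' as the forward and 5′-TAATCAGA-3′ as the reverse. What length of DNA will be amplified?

98 bp

The forward primer matches the template at positions 47–53.
Reverse complement of the reverse primer: TCTGATTA. This occurs on the top strand at positions 137–144.
Product length = (reverse-primer end) − (forward-primer start) + 1 = 144 − 47 + 1 = 98 bp.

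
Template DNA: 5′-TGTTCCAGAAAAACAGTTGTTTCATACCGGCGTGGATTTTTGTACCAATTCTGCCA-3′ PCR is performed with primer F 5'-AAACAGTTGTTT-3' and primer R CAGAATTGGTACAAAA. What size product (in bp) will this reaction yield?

43 bp

Forward primer AAACAGTTGTTT is found on the top strand at positions 11–22.
The reverse primer's reverse complement is TTTTGTACCAATTCTG, which matches the template at positions 38–53.
Amplicon spans positions 11–53: 43 bp.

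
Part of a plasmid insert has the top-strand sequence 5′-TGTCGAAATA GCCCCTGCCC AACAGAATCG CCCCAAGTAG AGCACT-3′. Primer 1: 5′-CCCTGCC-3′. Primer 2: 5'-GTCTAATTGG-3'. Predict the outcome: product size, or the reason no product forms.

No product — primer 2 has no binding site in the template.

Primer 2 (GTCTAATTGG) does not match the top strand, and its reverse complement CCAATTAGAC does not match either.
With no annealing site for primer 2, no amplification occurs.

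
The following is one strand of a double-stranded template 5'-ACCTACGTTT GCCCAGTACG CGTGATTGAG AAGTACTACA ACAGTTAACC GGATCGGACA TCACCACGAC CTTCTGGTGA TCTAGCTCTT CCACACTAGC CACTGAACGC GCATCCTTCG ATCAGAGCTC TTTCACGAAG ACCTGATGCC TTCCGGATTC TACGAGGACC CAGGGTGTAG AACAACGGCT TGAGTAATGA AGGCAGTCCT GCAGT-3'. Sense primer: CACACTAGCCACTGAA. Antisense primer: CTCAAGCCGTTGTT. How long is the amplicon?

The forward primer matches the template at positions 92–107.
Reverse complement of the reverse primer: AACAACGGCTTGAG. This occurs on the top strand at positions 181–194.
Amplicon spans positions 92–194: 103 bp.

103 bp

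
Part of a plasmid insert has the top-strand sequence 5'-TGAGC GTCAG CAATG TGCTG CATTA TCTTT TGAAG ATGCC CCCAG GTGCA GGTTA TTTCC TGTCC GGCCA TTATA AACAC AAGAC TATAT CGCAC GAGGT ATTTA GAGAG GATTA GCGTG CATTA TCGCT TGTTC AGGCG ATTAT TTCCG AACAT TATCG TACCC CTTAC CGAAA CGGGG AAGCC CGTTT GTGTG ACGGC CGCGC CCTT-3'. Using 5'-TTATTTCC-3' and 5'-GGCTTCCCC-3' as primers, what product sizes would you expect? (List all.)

133 bp, 44 bp

The forward primer TTATTTCC matches the top strand at positions 53–60, 142–149.
The reverse primer's reverse complement is GGGGAAGCC, matching at positions 177–185.
Each forward site pairs with the reverse site to give a product ending at position 185: sizes 133, 44 bp.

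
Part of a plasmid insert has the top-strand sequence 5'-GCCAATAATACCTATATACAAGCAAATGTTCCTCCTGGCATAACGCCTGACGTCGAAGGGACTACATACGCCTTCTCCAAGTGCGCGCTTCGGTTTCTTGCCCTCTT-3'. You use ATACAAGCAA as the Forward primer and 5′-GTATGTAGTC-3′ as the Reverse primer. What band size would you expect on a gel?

The forward primer matches the template at positions 16–25.
Taking the reverse complement of GTATGTAGTC gives GACTACATAC, found at positions 60–69 on the template; the primer anneals here to the top strand with its 3' end pointing upstream.
Amplicon spans positions 16–69: 54 bp.

54 bp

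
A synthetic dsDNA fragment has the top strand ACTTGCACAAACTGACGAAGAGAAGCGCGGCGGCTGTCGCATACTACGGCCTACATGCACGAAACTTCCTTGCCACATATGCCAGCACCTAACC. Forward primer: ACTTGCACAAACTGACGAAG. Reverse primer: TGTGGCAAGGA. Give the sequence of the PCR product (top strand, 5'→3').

The forward primer matches the template at positions 1–20.
Taking the reverse complement of TGTGGCAAGGA gives TCCTTGCCACA, found at positions 67–77 on the template; the primer anneals here to the top strand with its 3' end pointing upstream.
The product is the template from position 1 through 77 (77 bp).

5'-ACTTGCACAAACTGACGAAGAGAAGCGCGGCGGCTGTCGCATACTACGGCCTACATGCACGAAACTTCCTTGCCACA-3'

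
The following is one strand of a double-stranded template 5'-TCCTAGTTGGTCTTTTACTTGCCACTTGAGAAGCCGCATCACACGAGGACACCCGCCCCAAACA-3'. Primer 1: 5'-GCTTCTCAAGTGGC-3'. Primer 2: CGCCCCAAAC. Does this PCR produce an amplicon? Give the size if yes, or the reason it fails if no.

No product — the primers' 3' ends point away from each other.

Primer 1 (GCTTCTCAAGTGGC) has reverse complement GCCACTTGAGAAGC, which matches the top strand at positions 21–34; primer 1 anneals to the top strand there with its 3' end pointing upstream toward position 21.
Primer 2 (CGCCCCAAAC) matches the top strand directly at positions 54–63; it anneals to the bottom strand with its 3' end pointing downstream toward position 63.
The 3' ends diverge (primer 1 extends toward position 1, primer 2 toward position 64), so the primers never converge on a shared product.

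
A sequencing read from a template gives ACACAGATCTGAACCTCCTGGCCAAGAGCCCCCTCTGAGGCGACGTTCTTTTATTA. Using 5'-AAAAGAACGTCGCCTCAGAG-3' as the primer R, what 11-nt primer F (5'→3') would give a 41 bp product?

The reverse primer's reverse complement CTCTGAGGCGACGTTCTTTT matches the template at positions 33–52, so the product ends at position 52.
A 41 bp product then starts at position 52 − 41 + 1 = 12.
The forward primer is identical to the top strand there: AACCTCCTGGC.

5'-AACCTCCTGGC-3'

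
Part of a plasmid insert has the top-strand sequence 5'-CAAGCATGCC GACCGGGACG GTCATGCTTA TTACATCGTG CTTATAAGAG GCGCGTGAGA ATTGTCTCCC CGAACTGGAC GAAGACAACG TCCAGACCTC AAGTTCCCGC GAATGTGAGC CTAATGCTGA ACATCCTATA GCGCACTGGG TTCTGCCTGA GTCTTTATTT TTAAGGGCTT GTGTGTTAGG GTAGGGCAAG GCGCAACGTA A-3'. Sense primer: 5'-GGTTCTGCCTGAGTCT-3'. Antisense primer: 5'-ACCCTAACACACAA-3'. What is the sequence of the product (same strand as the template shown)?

5'-GGTTCTGCCTGAGTCTTTATTTTTAAGGGCTTGTGTGTTAGGGT-3'

The forward primer matches the template at positions 149–164.
The reverse primer's reverse complement is TTGTGTGTTAGGGT, which matches the template at positions 179–192.
The product is the template from position 149 through 192 (44 bp).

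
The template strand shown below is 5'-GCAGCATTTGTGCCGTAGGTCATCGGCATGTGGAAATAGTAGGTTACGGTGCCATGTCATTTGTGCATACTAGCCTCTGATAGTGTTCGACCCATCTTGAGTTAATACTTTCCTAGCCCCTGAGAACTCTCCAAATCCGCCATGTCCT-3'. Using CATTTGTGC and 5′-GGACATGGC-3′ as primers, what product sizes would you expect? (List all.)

The forward primer CATTTGTGC matches the top strand at positions 5–13, 58–66.
The reverse primer's reverse complement is GCCATGTCC, matching at positions 139–147.
Each forward site pairs with the reverse site to give a product ending at position 147: sizes 143, 90 bp.

143 bp, 90 bp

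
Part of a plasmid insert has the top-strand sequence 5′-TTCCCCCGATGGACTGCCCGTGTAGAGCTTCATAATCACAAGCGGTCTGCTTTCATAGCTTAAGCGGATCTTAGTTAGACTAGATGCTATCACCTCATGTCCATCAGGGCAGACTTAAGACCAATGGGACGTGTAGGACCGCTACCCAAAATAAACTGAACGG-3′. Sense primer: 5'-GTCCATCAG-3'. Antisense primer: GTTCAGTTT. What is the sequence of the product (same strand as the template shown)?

5'-GTCCATCAGGGCAGACTTAAGACCAATGGGACGTGTAGGACCGCTACCCAAAATAAACTGAAC-3'

The forward primer matches the template at positions 99–107.
The reverse primer's reverse complement is AAACTGAAC, which matches the template at positions 153–161.
The product is the template from position 99 through 161 (63 bp).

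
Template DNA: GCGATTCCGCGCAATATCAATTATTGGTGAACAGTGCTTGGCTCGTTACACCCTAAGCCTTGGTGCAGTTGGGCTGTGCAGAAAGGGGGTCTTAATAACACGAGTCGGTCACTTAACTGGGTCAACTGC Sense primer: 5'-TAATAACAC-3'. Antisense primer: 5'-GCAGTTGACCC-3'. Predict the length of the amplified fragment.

37 bp

The forward primer matches the template at positions 93–101.
The reverse primer's reverse complement is GGGTCAACTGC, which matches the template at positions 119–129.
The product runs from position 93 to position 129, so its length is 129 − 93 + 1 = 37 bp.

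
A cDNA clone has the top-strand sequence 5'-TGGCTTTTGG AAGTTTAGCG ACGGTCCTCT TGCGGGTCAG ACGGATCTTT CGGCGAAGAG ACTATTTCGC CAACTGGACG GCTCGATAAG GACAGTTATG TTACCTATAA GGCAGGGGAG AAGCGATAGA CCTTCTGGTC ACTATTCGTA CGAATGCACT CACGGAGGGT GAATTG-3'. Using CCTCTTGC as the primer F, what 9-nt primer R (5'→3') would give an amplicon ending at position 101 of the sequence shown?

5'-ACATAACTG-3'

The forward primer binds at positions 26–33; the product's 3' end on the top strand is position 101.
The reverse primer anneals to the top strand over positions 93–101, i.e. to CAGTTATGT.
Its sequence written 5'→3' is the reverse complement: ACATAACTG.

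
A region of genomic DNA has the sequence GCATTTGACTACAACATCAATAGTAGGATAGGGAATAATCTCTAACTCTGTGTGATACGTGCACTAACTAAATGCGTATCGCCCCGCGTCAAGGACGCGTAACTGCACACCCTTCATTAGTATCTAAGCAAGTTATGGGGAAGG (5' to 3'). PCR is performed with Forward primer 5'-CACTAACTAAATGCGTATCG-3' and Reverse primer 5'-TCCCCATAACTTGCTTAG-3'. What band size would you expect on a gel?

80 bp

Forward primer CACTAACTAAATGCGTATCG is found on the top strand at positions 62–81.
Reverse complement of the reverse primer: CTAAGCAAGTTATGGGGA. This occurs on the top strand at positions 124–141.
Amplicon spans positions 62–141: 80 bp.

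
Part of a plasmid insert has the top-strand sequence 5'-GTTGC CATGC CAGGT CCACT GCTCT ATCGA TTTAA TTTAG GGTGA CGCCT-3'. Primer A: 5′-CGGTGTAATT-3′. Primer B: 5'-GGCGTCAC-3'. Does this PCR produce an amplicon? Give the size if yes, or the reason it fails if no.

Primer A (CGGTGTAATT) does not match the top strand, and its reverse complement AATTACACCG does not match either.
With no annealing site for primer A, no amplification occurs.

No product — primer A has no binding site in the template.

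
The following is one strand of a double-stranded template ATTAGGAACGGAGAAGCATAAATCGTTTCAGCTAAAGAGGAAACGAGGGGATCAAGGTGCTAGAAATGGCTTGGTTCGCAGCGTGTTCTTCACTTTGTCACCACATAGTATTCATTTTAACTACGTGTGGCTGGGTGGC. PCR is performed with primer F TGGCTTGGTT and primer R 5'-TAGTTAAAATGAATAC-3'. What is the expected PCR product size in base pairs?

57 bp

The forward primer matches the template at positions 67–76.
The reverse primer's reverse complement is GTATTCATTTTAACTA, which matches the template at positions 108–123.
Amplicon spans positions 67–123: 57 bp.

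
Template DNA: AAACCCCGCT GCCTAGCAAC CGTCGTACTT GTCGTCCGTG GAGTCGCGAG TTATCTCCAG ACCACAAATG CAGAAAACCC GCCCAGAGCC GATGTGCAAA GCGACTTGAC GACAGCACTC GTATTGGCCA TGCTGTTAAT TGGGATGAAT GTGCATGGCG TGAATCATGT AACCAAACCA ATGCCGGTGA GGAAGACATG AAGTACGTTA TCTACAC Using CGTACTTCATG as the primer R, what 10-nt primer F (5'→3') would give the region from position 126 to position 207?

The reverse primer's reverse complement CATGAAGTACG matches the template at positions 197–207; the product starts at position 126.
The forward primer is identical to the top strand over positions 126–135: GGCCATGCTG.

5'-GGCCATGCTG-3'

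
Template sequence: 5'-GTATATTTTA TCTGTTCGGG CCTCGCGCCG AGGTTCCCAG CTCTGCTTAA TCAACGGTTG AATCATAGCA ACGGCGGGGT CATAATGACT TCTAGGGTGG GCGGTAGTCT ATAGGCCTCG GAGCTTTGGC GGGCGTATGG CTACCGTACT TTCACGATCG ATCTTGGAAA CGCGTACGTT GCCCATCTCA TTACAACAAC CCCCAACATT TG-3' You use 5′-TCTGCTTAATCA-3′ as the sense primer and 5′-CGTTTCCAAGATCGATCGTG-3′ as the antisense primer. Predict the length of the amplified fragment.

The forward primer matches the template at positions 42–53.
Reverse complement of the reverse primer: CACGATCGATCTTGGAAACG. This occurs on the top strand at positions 153–172.
The product runs from position 42 to position 172, so its length is 172 − 42 + 1 = 131 bp.

131 bp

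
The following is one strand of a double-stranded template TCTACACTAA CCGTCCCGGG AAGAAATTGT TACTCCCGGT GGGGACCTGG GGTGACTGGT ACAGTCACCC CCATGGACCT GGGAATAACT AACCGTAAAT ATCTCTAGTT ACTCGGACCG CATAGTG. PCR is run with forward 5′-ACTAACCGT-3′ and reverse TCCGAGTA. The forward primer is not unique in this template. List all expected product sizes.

112 bp, 30 bp

The forward primer ACTAACCGT matches the top strand at positions 6–14, 88–96.
The reverse primer's reverse complement is TACTCGGA, matching at positions 110–117.
Each forward site pairs with the reverse site to give a product ending at position 117: sizes 112, 30 bp.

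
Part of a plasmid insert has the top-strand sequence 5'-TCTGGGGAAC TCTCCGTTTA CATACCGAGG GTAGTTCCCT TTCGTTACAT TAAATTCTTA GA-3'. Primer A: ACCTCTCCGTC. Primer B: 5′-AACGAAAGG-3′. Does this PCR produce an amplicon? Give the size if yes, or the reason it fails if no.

Primer A (ACCTCTCCGTC) does not match the top strand, and its reverse complement GACGGAGAGGT does not match either.
With no annealing site for primer A, no amplification occurs.

No product — primer A has no binding site in the template.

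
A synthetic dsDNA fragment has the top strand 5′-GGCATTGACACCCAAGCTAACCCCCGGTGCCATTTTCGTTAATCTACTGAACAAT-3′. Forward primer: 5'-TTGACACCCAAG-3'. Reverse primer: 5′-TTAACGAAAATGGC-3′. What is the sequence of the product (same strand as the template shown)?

5'-TTGACACCCAAGCTAACCCCCGGTGCCATTTTCGTTAA-3'

Scanning the template, TTGACACCCAAG occurs at positions 5–16; this primer anneals to the bottom strand there with its 3' end pointing downstream.
Taking the reverse complement of TTAACGAAAATGGC gives GCCATTTTCGTTAA, found at positions 29–42 on the template; the primer anneals here to the top strand with its 3' end pointing upstream.
The product is the template from position 5 through 42 (38 bp).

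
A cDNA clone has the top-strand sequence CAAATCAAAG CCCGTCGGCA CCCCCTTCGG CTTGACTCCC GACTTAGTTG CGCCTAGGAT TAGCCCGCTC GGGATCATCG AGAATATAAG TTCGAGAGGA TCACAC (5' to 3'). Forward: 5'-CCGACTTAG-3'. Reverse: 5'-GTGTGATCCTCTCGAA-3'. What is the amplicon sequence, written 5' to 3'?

5'-CCGACTTAGTTGCGCCTAGGATTAGCCCGCTCGGGATCATCGAGAATATAAGTTCGAGAGGATCACAC-3'

The forward primer matches the template at positions 39–47.
Reverse complement of the reverse primer: TTCGAGAGGATCACAC. This occurs on the top strand at positions 91–106.
The product is the template from position 39 through 106 (68 bp).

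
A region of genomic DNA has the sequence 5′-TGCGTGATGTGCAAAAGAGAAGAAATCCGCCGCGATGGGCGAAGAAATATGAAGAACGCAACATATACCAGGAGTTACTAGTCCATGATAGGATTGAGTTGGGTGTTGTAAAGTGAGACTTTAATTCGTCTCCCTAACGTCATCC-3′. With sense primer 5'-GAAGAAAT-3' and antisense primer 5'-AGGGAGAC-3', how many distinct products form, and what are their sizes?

The forward primer GAAGAAAT matches the top strand at positions 19–26, 41–48.
The reverse primer's reverse complement is GTCTCCCT, matching at positions 128–135.
Each forward site pairs with the reverse site to give a product ending at position 135: sizes 117, 95 bp.

Two products: 117 bp, 95 bp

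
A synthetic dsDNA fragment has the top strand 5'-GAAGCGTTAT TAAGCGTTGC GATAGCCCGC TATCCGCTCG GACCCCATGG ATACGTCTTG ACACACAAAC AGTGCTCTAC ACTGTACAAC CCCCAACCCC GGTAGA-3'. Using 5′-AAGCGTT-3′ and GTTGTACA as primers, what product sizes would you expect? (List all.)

89 bp, 79 bp

The forward primer AAGCGTT matches the top strand at positions 2–8, 12–18.
The reverse primer's reverse complement is TGTACAAC, matching at positions 83–90.
Each forward site pairs with the reverse site to give a product ending at position 90: sizes 89, 79 bp.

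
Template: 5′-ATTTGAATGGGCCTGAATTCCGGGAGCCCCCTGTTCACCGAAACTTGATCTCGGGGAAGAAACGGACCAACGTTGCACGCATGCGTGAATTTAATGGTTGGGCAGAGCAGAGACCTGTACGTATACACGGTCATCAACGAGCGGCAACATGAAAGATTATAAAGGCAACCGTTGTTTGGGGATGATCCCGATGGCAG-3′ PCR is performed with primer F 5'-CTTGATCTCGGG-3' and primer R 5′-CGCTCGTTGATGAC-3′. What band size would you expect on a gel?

100 bp

The forward primer matches the template at positions 44–55.
Reverse complement of the reverse primer: GTCATCAACGAGCG. This occurs on the top strand at positions 130–143.
The product runs from position 44 to position 143, so its length is 143 − 44 + 1 = 100 bp.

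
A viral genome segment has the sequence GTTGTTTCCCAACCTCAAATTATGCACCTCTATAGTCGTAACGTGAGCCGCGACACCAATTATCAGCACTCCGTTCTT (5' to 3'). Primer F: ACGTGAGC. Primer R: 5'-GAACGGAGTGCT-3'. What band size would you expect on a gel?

36 bp

Scanning the template, ACGTGAGC occurs at positions 41–48; this primer anneals to the bottom strand there with its 3' end pointing downstream.
The reverse primer's reverse complement is AGCACTCCGTTC, which matches the template at positions 65–76.
Product length = (reverse-primer end) − (forward-primer start) + 1 = 76 − 41 + 1 = 36 bp.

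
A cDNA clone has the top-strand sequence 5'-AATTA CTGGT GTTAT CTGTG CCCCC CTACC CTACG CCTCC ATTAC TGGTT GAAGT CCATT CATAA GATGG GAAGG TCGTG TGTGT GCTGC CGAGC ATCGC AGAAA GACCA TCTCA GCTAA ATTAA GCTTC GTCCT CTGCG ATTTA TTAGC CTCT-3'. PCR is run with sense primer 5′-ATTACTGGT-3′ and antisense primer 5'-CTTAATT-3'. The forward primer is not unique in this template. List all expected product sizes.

The forward primer ATTACTGGT matches the top strand at positions 2–10, 41–49.
The reverse primer's reverse complement is AATTAAG, matching at positions 120–126.
Each forward site pairs with the reverse site to give a product ending at position 126: sizes 125, 86 bp.

125 bp, 86 bp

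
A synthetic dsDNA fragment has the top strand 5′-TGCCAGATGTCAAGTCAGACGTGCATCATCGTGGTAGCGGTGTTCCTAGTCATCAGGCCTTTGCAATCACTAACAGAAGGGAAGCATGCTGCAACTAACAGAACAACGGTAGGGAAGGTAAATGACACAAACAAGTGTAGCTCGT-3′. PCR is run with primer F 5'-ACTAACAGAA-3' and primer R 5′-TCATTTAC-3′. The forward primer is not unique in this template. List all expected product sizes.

57 bp, 32 bp

The forward primer ACTAACAGAA matches the top strand at positions 69–78, 94–103.
The reverse primer's reverse complement is GTAAATGA, matching at positions 118–125.
Each forward site pairs with the reverse site to give a product ending at position 125: sizes 57, 32 bp.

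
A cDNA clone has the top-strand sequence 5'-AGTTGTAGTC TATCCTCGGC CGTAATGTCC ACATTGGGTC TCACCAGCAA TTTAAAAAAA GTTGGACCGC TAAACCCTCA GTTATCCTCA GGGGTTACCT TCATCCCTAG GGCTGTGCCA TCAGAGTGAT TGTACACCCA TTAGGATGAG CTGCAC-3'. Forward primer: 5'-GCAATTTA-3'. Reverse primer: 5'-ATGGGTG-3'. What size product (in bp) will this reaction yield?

95 bp

Forward primer GCAATTTA is found on the top strand at positions 47–54.
The reverse primer's reverse complement is CACCCAT, which matches the template at positions 135–141.
The product runs from position 47 to position 141, so its length is 141 − 47 + 1 = 95 bp.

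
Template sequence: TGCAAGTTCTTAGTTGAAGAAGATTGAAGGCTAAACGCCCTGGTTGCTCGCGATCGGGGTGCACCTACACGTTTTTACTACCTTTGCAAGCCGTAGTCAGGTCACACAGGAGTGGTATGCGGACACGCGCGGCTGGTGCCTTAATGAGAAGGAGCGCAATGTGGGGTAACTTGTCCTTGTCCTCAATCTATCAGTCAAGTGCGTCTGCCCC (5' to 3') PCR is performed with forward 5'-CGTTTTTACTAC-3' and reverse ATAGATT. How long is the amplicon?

122 bp

Forward primer CGTTTTTACTAC is found on the top strand at positions 70–81.
Reverse complement of the reverse primer: AATCTAT. This occurs on the top strand at positions 185–191.
Product length = (reverse-primer end) − (forward-primer start) + 1 = 191 − 70 + 1 = 122 bp.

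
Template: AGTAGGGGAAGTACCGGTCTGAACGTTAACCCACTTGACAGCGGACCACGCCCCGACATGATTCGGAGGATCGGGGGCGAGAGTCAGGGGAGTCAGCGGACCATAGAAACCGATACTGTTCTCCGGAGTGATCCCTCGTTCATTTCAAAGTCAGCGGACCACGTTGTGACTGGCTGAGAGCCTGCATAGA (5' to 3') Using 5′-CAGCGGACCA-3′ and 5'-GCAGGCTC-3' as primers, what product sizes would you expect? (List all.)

147 bp, 92 bp, 34 bp

The forward primer CAGCGGACCA matches the top strand at positions 39–48, 94–103, 152–161.
The reverse primer's reverse complement is GAGCCTGC, matching at positions 178–185.
Each forward site pairs with the reverse site to give a product ending at position 185: sizes 147, 92, 34 bp.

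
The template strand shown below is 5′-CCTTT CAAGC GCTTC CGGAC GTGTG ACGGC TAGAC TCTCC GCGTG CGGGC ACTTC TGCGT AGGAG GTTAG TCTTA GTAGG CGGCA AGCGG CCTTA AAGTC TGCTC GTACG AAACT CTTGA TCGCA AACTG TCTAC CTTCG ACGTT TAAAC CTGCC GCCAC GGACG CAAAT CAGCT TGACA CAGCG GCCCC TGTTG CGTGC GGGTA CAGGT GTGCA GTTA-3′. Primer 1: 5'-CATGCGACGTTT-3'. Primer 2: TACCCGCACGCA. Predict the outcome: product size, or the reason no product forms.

Primer 1 (CATGCGACGTTT) does not match the top strand, and its reverse complement AAACGTCGCATG does not match either.
With no annealing site for primer 1, no amplification occurs.

No product — primer 1 has no binding site in the template.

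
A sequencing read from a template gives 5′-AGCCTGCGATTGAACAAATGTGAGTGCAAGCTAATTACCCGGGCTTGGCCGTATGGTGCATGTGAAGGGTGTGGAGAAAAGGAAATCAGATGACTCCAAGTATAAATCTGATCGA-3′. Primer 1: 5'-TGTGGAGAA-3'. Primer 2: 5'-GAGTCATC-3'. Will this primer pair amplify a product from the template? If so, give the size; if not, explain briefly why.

Yes — a 27 bp product.

Primer 1 (TGTGGAGAA) matches the top strand at positions 70–78; it acts as a forward primer.
Primer 2's reverse complement is GATGACTC, matching the top strand at positions 89–96; it acts as a reverse primer.
The 3' ends face each other across positions 70–96, giving a 27 bp product.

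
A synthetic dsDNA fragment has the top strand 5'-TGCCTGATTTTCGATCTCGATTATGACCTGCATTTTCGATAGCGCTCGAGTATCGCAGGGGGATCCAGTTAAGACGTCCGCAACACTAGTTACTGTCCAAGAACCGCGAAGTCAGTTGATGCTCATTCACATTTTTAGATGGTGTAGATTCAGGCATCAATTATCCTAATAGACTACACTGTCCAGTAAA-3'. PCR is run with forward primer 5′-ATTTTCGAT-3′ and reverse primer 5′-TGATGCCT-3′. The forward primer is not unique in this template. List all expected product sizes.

153 bp, 128 bp

The forward primer ATTTTCGAT matches the top strand at positions 7–15, 32–40.
The reverse primer's reverse complement is AGGCATCA, matching at positions 152–159.
Each forward site pairs with the reverse site to give a product ending at position 159: sizes 153, 128 bp.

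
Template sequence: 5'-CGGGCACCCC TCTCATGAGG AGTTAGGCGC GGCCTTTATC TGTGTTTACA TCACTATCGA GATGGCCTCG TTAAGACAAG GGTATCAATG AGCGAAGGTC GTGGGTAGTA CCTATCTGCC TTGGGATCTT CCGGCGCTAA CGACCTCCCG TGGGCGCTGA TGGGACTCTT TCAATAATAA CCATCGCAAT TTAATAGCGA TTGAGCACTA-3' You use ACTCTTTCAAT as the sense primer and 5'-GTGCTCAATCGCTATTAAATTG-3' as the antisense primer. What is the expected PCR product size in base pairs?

44 bp

Scanning the template, ACTCTTTCAAT occurs at positions 165–175; this primer anneals to the bottom strand there with its 3' end pointing downstream.
The reverse primer's reverse complement is CAATTTAATAGCGATTGAGCAC, which matches the template at positions 187–208.
Product length = (reverse-primer end) − (forward-primer start) + 1 = 208 − 165 + 1 = 44 bp.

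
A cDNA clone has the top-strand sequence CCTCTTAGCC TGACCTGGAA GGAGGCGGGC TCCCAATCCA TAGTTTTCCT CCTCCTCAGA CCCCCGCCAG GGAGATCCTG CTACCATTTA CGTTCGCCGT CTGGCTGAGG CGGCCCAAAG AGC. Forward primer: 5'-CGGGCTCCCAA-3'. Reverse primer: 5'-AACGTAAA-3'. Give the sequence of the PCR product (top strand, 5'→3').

Scanning the template, CGGGCTCCCAA occurs at positions 26–36; this primer anneals to the bottom strand there with its 3' end pointing downstream.
The reverse primer's reverse complement is TTTACGTT, which matches the template at positions 87–94.
The product is the template from position 26 through 94 (69 bp).

5'-CGGGCTCCCAATCCATAGTTTTCCTCCTCCTCAGACCCCCGCCAGGGAGATCCTGCTACCATTTACGTT-3'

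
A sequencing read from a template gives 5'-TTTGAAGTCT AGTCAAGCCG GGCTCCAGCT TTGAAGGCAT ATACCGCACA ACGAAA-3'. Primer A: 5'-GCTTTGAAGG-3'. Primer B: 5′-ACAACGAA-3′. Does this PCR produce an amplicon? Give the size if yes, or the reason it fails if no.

Primer A (GCTTTGAAGG) matches the top strand at positions 28–37 (3' end points downstream).
Primer B (ACAACGAA) also matches the top strand directly, at positions 48–55 — its reverse complement TTCGTTGT is not present.
Both primers anneal to the bottom strand with 3' ends pointing the same way, so neither can prime synthesis back toward the other.

No product — both primers anneal to the same strand and extend in the same direction.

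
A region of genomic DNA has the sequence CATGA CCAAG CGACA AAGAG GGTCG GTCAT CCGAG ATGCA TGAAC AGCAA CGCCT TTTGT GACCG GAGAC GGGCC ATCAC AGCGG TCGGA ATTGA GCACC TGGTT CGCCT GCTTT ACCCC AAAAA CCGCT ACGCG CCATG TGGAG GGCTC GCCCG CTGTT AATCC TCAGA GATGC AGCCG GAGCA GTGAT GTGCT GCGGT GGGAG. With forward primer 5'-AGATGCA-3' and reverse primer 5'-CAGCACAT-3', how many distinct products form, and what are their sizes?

Two products: 163 bp, 27 bp

The forward primer AGATGCA matches the top strand at positions 34–40, 170–176.
The reverse primer's reverse complement is ATGTGCTG, matching at positions 189–196.
Each forward site pairs with the reverse site to give a product ending at position 196: sizes 163, 27 bp.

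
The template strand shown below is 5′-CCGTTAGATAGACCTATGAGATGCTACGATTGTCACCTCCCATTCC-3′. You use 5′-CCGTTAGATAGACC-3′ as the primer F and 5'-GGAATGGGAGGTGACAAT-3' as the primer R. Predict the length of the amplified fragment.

46 bp

The forward primer matches the template at positions 1–14.
Taking the reverse complement of GGAATGGGAGGTGACAAT gives ATTGTCACCTCCCATTCC, found at positions 29–46 on the template; the primer anneals here to the top strand with its 3' end pointing upstream.
Amplicon spans positions 1–46: 46 bp.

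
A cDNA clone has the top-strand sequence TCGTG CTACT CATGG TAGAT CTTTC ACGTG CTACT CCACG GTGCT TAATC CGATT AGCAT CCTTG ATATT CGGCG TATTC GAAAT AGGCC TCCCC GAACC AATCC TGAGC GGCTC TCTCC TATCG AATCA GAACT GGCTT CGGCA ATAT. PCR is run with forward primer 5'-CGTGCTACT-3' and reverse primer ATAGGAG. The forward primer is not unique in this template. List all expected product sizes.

122 bp, 97 bp

The forward primer CGTGCTACT matches the top strand at positions 2–10, 27–35.
The reverse primer's reverse complement is CTCCTAT, matching at positions 117–123.
Each forward site pairs with the reverse site to give a product ending at position 123: sizes 122, 97 bp.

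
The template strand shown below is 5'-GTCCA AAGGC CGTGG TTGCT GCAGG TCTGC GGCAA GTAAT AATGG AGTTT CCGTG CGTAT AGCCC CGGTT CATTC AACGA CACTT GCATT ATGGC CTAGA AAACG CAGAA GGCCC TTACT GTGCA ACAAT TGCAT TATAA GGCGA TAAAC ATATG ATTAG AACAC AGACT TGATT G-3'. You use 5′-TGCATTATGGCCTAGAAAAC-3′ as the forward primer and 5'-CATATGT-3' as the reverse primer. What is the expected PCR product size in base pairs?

Scanning the template, TGCATTATGGCCTAGAAAAC occurs at positions 85–104; this primer anneals to the bottom strand there with its 3' end pointing downstream.
Taking the reverse complement of CATATGT gives ACATATG, found at positions 149–155 on the template; the primer anneals here to the top strand with its 3' end pointing upstream.
Product length = (reverse-primer end) − (forward-primer start) + 1 = 155 − 85 + 1 = 71 bp.

71 bp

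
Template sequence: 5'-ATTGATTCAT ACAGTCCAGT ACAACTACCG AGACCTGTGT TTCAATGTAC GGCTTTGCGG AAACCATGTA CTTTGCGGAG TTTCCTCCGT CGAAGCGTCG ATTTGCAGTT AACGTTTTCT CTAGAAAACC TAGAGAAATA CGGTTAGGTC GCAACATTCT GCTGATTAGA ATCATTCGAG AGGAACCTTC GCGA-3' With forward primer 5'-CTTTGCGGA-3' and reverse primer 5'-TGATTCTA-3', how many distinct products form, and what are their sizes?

The forward primer CTTTGCGGA matches the top strand at positions 53–61, 71–79.
The reverse primer's reverse complement is TAGAATCA, matching at positions 167–174.
Each forward site pairs with the reverse site to give a product ending at position 174: sizes 122, 104 bp.

Two products: 122 bp, 104 bp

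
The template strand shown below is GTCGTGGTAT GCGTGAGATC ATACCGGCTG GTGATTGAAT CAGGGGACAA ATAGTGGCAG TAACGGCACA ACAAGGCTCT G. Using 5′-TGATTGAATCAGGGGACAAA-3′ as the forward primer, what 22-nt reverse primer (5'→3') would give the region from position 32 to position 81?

5'-CAGAGCCTTGTTGTGCCGTTAC-3'

The product's 3' end on the top strand is position 81.
The reverse primer anneals to the top strand over positions 60–81, i.e. to GTAACGGCACAACAAGGCTCTG.
Its sequence written 5'→3' is the reverse complement: CAGAGCCTTGTTGTGCCGTTAC.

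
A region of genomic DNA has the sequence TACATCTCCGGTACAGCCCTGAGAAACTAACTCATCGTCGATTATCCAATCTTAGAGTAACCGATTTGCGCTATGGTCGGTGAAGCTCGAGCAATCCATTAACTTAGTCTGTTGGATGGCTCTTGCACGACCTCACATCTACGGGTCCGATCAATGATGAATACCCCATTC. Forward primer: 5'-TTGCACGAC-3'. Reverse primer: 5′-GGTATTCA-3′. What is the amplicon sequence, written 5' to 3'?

The forward primer matches the template at positions 123–131.
Reverse complement of the reverse primer: TGAATACC. This occurs on the top strand at positions 158–165.
The product is the template from position 123 through 165 (43 bp).

5'-TTGCACGACCTCACATCTACGGGTCCGATCAATGATGAATACC-3'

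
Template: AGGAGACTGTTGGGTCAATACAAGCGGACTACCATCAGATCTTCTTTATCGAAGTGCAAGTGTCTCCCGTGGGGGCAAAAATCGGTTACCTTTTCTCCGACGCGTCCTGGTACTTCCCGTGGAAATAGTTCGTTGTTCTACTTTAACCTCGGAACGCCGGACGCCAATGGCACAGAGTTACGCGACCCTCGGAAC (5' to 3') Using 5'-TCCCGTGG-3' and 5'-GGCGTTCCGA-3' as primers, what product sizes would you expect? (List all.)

The forward primer TCCCGTGG matches the top strand at positions 65–72, 115–122.
The reverse primer's reverse complement is TCGGAACGCC, matching at positions 149–158.
Each forward site pairs with the reverse site to give a product ending at position 158: sizes 94, 44 bp.

94 bp, 44 bp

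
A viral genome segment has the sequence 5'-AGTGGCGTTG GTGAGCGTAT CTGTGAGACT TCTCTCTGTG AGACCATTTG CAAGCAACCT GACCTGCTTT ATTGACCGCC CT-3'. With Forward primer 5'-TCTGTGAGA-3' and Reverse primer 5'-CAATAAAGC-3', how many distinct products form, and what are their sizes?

Two products: 55 bp, 40 bp

The forward primer TCTGTGAGA matches the top strand at positions 20–28, 35–43.
The reverse primer's reverse complement is GCTTTATTG, matching at positions 66–74.
Each forward site pairs with the reverse site to give a product ending at position 74: sizes 55, 40 bp.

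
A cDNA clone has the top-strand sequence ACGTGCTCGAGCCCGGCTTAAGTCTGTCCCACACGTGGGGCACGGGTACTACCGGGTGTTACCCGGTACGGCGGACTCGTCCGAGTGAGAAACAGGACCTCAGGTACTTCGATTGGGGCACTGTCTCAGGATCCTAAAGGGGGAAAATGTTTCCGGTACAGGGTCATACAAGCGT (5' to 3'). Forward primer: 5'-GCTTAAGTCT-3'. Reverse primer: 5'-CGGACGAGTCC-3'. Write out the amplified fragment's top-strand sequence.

The forward primer matches the template at positions 16–25.
Taking the reverse complement of CGGACGAGTCC gives GGACTCGTCCG, found at positions 73–83 on the template; the primer anneals here to the top strand with its 3' end pointing upstream.
The product is the template from position 16 through 83 (68 bp).

5'-GCTTAAGTCTGTCCCACACGTGGGGCACGGGTACTACCGGGTGTTACCCGGTACGGCGGACTCGTCCG-3'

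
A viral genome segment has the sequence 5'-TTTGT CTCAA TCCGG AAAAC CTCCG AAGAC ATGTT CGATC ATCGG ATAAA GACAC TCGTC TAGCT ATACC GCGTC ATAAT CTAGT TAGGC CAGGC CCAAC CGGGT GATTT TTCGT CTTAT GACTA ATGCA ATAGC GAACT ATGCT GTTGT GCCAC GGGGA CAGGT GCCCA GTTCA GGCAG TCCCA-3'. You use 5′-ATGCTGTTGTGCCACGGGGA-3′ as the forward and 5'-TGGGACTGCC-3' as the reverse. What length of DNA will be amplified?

45 bp

The forward primer matches the template at positions 141–160.
Reverse complement of the reverse primer: GGCAGTCCCA. This occurs on the top strand at positions 176–185.
Product length = (reverse-primer end) − (forward-primer start) + 1 = 185 − 141 + 1 = 45 bp.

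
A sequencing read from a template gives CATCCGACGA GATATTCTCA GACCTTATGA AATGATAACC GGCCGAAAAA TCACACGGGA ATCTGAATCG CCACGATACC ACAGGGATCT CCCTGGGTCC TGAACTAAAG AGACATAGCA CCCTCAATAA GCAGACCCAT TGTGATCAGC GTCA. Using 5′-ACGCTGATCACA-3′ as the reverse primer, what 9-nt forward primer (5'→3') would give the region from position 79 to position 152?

5'-CCACAGGGA-3'

The reverse primer's reverse complement TGTGATCAGCGT matches the template at positions 141–152; the product starts at position 79.
The forward primer is identical to the top strand over positions 79–87: CCACAGGGA.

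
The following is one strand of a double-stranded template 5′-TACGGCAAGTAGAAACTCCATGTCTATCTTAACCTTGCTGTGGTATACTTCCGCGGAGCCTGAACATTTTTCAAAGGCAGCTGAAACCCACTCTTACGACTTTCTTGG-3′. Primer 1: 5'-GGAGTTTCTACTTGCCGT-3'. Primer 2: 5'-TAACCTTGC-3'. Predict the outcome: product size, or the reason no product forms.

Primer 1 (GGAGTTTCTACTTGCCGT) has reverse complement ACGGCAAGTAGAAACTCC, which matches the top strand at positions 2–19; primer 1 anneals to the top strand there with its 3' end pointing upstream toward position 2.
Primer 2 (TAACCTTGC) matches the top strand directly at positions 30–38; it anneals to the bottom strand with its 3' end pointing downstream toward position 38.
The 3' ends diverge (primer 1 extends toward position 1, primer 2 toward position 108), so the primers never converge on a shared product.

No product — the primers' 3' ends point away from each other.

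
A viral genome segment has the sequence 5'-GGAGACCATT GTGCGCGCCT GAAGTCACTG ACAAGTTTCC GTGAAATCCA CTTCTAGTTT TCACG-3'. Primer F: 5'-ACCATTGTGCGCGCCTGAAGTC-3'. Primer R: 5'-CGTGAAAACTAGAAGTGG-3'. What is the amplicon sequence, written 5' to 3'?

The forward primer matches the template at positions 5–26.
Taking the reverse complement of CGTGAAAACTAGAAGTGG gives CCACTTCTAGTTTTCACG, found at positions 48–65 on the template; the primer anneals here to the top strand with its 3' end pointing upstream.
The product is the template from position 5 through 65 (61 bp).

5'-ACCATTGTGCGCGCCTGAAGTCACTGACAAGTTTCCGTGAAATCCACTTCTAGTTTTCACG-3'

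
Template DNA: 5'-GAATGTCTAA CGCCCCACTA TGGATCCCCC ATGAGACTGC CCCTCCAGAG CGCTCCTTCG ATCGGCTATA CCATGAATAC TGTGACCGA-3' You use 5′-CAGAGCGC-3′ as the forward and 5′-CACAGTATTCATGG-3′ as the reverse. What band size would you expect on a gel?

39 bp

Forward primer CAGAGCGC is found on the top strand at positions 46–53.
Taking the reverse complement of CACAGTATTCATGG gives CCATGAATACTGTG, found at positions 71–84 on the template; the primer anneals here to the top strand with its 3' end pointing upstream.
Product length = (reverse-primer end) − (forward-primer start) + 1 = 84 − 46 + 1 = 39 bp.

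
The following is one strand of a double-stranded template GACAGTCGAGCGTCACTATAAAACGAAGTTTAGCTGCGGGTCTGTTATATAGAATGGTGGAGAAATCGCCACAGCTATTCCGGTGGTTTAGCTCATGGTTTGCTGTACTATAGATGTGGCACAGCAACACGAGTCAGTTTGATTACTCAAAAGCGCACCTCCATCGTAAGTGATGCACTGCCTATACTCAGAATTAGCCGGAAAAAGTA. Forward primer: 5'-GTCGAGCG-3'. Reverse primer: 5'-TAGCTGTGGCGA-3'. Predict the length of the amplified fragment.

Scanning the template, GTCGAGCG occurs at positions 5–12; this primer anneals to the bottom strand there with its 3' end pointing downstream.
Taking the reverse complement of TAGCTGTGGCGA gives TCGCCACAGCTA, found at positions 66–77 on the template; the primer anneals here to the top strand with its 3' end pointing upstream.
The product runs from position 5 to position 77, so its length is 77 − 5 + 1 = 73 bp.

73 bp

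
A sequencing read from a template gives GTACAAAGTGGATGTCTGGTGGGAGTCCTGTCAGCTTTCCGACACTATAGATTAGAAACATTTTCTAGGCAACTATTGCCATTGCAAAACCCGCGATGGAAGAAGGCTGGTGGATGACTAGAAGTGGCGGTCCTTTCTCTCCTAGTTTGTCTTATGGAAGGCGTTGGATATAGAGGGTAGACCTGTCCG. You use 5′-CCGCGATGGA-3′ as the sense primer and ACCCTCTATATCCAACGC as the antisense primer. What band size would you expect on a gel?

The forward primer matches the template at positions 91–100.
The reverse primer's reverse complement is GCGTTGGATATAGAGGGT, which matches the template at positions 161–178.
Product length = (reverse-primer end) − (forward-primer start) + 1 = 178 − 91 + 1 = 88 bp.

88 bp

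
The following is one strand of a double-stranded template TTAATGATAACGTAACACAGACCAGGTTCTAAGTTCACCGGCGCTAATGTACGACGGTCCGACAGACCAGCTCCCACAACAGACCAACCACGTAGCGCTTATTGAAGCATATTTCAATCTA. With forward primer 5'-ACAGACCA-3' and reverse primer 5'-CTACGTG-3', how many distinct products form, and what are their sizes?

Three products: 79 bp, 34 bp, 17 bp

The forward primer ACAGACCA matches the top strand at positions 17–24, 62–69, 79–86.
The reverse primer's reverse complement is CACGTAG, matching at positions 89–95.
Each forward site pairs with the reverse site to give a product ending at position 95: sizes 79, 34, 17 bp.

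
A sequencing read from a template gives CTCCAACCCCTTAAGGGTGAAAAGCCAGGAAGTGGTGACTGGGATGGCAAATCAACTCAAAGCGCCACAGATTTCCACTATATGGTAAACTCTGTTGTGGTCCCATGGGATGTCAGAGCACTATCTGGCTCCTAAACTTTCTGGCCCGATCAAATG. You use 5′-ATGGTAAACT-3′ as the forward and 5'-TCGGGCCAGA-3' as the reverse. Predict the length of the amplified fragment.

Forward primer ATGGTAAACT is found on the top strand at positions 82–91.
Taking the reverse complement of TCGGGCCAGA gives TCTGGCCCGA, found at positions 140–149 on the template; the primer anneals here to the top strand with its 3' end pointing upstream.
Amplicon spans positions 82–149: 68 bp.

68 bp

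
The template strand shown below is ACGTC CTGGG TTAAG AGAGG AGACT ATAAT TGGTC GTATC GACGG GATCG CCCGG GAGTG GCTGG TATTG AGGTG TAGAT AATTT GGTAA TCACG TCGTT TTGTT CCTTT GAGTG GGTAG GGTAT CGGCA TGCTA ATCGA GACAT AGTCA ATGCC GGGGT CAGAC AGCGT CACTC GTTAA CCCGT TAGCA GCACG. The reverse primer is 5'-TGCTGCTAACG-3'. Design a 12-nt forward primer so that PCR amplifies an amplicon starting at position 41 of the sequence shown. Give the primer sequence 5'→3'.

5'-GACGGGATCGCC-3'

The reverse primer's reverse complement CGTTAGCAGCA matches the template at positions 183–193; the product starts at position 41.
The forward primer is identical to the top strand over positions 41–52: GACGGGATCGCC.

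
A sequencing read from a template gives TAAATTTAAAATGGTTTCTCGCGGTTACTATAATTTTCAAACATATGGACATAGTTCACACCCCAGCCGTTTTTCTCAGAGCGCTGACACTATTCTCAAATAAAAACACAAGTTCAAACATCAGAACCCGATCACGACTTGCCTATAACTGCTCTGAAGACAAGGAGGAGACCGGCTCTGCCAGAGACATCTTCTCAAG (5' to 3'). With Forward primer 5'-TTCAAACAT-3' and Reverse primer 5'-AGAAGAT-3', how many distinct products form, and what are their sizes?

Two products: 160 bp, 83 bp

The forward primer TTCAAACAT matches the top strand at positions 36–44, 113–121.
The reverse primer's reverse complement is ATCTTCT, matching at positions 189–195.
Each forward site pairs with the reverse site to give a product ending at position 195: sizes 160, 83 bp.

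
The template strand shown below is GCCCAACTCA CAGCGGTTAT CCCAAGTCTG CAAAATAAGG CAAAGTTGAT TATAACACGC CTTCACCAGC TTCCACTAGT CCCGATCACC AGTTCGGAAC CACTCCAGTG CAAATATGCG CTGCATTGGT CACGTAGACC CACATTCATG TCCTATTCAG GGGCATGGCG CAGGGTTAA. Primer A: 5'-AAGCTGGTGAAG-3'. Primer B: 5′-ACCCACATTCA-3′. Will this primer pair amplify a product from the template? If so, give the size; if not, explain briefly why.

Primer A (AAGCTGGTGAAG) has reverse complement CTTCACCAGCTT, which matches the top strand at positions 61–72; primer A anneals to the top strand there with its 3' end pointing upstream toward position 61.
Primer B (ACCCACATTCA) matches the top strand directly at positions 138–148; it anneals to the bottom strand with its 3' end pointing downstream toward position 148.
The 3' ends diverge (primer A extends toward position 1, primer B toward position 179), so the primers never converge on a shared product.

No product — the primers' 3' ends point away from each other.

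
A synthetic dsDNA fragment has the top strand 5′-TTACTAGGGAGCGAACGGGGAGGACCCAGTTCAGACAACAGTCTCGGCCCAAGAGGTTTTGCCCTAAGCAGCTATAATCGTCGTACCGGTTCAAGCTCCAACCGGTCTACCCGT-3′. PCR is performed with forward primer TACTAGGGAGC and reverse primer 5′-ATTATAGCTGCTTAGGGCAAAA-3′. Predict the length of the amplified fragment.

The forward primer matches the template at positions 2–12.
The reverse primer's reverse complement is TTTTGCCCTAAGCAGCTATAAT, which matches the template at positions 57–78.
Amplicon spans positions 2–78: 77 bp.

77 bp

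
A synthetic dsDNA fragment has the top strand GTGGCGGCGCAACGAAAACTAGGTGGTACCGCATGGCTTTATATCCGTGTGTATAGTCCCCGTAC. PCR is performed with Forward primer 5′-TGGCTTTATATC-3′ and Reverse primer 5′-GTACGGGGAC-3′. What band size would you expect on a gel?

32 bp

Scanning the template, TGGCTTTATATC occurs at positions 34–45; this primer anneals to the bottom strand there with its 3' end pointing downstream.
Reverse complement of the reverse primer: GTCCCCGTAC. This occurs on the top strand at positions 56–65.
The product runs from position 34 to position 65, so its length is 65 − 34 + 1 = 32 bp.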